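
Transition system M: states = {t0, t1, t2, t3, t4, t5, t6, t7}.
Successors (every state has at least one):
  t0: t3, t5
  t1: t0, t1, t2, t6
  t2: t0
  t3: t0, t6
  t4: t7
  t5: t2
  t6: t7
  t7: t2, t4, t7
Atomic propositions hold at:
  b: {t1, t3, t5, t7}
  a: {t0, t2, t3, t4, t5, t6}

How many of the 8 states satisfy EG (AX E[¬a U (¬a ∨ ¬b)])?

5

Sat(¬a) = {t1, t7}
Sat(¬b) = {t0, t2, t4, t6}
Sat(¬a ∨ ¬b) = {t0, t1, t2, t4, t6, t7}
E[¬a U (¬a ∨ ¬b)]: least fixpoint, start Z0 = Sat((¬a ∨ ¬b)) = {t0, t1, t2, t4, t6, t7}, add states in Sat(¬a) with some successor in Z. Already a fixed point.
Sat(E[¬a U (¬a ∨ ¬b)]) = {t0, t1, t2, t4, t6, t7}
Sat(AX E[¬a U (¬a ∨ ¬b)]) = {s : every successor in {t0, t1, t2, t4, t6, t7}} = {t1, t2, t3, t4, t5, t6, t7}
EG (AX E[¬a U (¬a ∨ ¬b)]): greatest fixpoint, start Z0 = {t1, t2, t3, t4, t5, t6, t7}, keep only states in Sat with some successor in Z. Z1 = {t1, t3, t4, t5, t6, t7}; Z2 = {t1, t3, t4, t6, t7}; fixed.
Sat(EG (AX E[¬a U (¬a ∨ ¬b)])) = {t1, t3, t4, t6, t7}
|Sat(EG (AX E[¬a U (¬a ∨ ¬b)]))| = |{t1, t3, t4, t6, t7}| = 5.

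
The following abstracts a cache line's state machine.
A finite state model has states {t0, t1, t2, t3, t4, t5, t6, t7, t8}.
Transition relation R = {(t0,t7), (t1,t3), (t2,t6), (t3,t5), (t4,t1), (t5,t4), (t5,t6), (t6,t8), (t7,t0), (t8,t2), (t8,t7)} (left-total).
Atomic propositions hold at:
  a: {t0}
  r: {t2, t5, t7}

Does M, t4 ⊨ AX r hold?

No

Sat(AX r) = {s : every successor in {t2, t5, t7}} = {t0, t3, t8}
t4 ∉ Sat(AX r) = {t0, t3, t8}, so the formula does not hold at t4.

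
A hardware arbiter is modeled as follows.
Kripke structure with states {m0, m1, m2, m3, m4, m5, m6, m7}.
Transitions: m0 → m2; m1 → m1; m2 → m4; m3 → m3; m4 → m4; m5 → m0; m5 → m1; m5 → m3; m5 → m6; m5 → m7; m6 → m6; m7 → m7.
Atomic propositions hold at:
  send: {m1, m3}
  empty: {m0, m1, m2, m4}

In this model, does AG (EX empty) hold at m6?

Sat(EX empty) = {s : some successor in {m0, m1, m2, m4}} = {m0, m1, m2, m4, m5}
AG (EX empty): greatest fixpoint, start Z0 = {m0, m1, m2, m4, m5}, keep only states in Sat with every successor in Z. Z1 = {m0, m1, m2, m4}; fixed.
Sat(AG (EX empty)) = {m0, m1, m2, m4}
m6 ∉ Sat(AG (EX empty)) = {m0, m1, m2, m4}, so the formula does not hold at m6.

No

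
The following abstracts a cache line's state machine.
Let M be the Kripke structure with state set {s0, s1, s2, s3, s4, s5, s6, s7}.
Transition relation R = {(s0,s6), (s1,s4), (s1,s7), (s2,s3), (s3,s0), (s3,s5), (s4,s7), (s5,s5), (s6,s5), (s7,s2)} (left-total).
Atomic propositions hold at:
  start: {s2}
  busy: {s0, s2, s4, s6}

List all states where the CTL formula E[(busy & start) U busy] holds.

{s0, s2, s4, s6}

Sat(busy & start) = {s2}
E[(busy & start) U busy]: least fixpoint, start Z0 = Sat(busy) = {s0, s2, s4, s6}, add states in Sat(busy & start) with some successor in Z. Already a fixed point.
Sat(E[(busy & start) U busy]) = {s0, s2, s4, s6}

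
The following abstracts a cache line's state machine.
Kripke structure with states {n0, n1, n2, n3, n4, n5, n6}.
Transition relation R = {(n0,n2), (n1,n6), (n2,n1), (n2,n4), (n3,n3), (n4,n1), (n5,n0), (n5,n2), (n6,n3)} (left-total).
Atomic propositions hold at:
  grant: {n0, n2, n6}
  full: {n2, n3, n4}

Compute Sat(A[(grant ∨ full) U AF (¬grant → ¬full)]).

{n0, n1, n2, n4, n5, n6}

Sat(grant ∨ full) = {n0, n2, n3, n4, n6}
Sat(¬grant) = {n1, n3, n4, n5}
Sat(¬full) = {n0, n1, n5, n6}
Sat(¬grant → ¬full) = {n0, n1, n2, n5, n6}
AF (¬grant → ¬full): least fixpoint, start Z0 = {n0, n1, n2, n5, n6}, add states with every successor in Z. Z1 = {n0, n1, n2, n4, n5, n6}; fixed.
Sat(AF (¬grant → ¬full)) = {n0, n1, n2, n4, n5, n6}
A[(grant ∨ full) U AF (¬grant → ¬full)]: least fixpoint, start Z0 = Sat(AF (¬grant → ¬full)) = {n0, n1, n2, n4, n5, n6}, add states in Sat(grant ∨ full) with every successor in Z. Already a fixed point.
Sat(A[(grant ∨ full) U AF (¬grant → ¬full)]) = {n0, n1, n2, n4, n5, n6}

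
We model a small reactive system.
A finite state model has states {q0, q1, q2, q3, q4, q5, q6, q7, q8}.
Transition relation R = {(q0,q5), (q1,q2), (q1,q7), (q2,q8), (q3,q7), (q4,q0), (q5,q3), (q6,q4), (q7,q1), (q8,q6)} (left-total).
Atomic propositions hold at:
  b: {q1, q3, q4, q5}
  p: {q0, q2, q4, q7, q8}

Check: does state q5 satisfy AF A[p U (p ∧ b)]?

Sat(p ∧ b) = {q4}
A[p U (p ∧ b)]: least fixpoint, start Z0 = Sat((p ∧ b)) = {q4}, add states in Sat(p) with every successor in Z. Already a fixed point.
Sat(A[p U (p ∧ b)]) = {q4}
AF A[p U (p ∧ b)]: least fixpoint, start Z0 = {q4}, add states with every successor in Z. Z1 = {q4, q6}; Z2 = {q4, q6, q8}; Z3 = {q2, q4, q6, q8}; fixed.
Sat(AF A[p U (p ∧ b)]) = {q2, q4, q6, q8}
q5 ∉ Sat(AF A[p U (p ∧ b)]) = {q2, q4, q6, q8}, so the formula does not hold at q5.

No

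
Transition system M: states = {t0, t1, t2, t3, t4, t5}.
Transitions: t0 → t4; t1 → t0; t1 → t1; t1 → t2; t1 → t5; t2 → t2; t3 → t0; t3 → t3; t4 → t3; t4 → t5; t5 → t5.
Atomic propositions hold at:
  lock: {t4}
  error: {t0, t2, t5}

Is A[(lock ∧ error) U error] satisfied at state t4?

Sat(lock ∧ error) = ∅
A[(lock ∧ error) U error]: least fixpoint, start Z0 = Sat(error) = {t0, t2, t5}, add states in Sat(lock ∧ error) with every successor in Z. Already a fixed point.
Sat(A[(lock ∧ error) U error]) = {t0, t2, t5}
t4 ∉ Sat(A[(lock ∧ error) U error]) = {t0, t2, t5}, so the formula does not hold at t4.

No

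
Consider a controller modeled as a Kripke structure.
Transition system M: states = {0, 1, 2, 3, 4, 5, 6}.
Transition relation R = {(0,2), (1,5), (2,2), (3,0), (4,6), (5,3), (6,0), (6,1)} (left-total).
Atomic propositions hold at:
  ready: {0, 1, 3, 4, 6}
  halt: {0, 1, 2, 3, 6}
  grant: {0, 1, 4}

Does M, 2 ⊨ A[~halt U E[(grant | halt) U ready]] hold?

Sat(~halt) = {4, 5}
Sat(grant | halt) = {0, 1, 2, 3, 4, 6}
E[(grant | halt) U ready]: least fixpoint, start Z0 = Sat(ready) = {0, 1, 3, 4, 6}, add states in Sat(grant | halt) with some successor in Z. Already a fixed point.
Sat(E[(grant | halt) U ready]) = {0, 1, 3, 4, 6}
A[~halt U E[(grant | halt) U ready]]: least fixpoint, start Z0 = Sat(E[(grant | halt) U ready]) = {0, 1, 3, 4, 6}, add states in Sat(~halt) with every successor in Z. Z1 = {0, 1, 3, 4, 5, 6}; fixed.
Sat(A[~halt U E[(grant | halt) U ready]]) = {0, 1, 3, 4, 5, 6}
2 ∉ Sat(A[~halt U E[(grant | halt) U ready]]) = {0, 1, 3, 4, 5, 6}, so the formula does not hold at 2.

No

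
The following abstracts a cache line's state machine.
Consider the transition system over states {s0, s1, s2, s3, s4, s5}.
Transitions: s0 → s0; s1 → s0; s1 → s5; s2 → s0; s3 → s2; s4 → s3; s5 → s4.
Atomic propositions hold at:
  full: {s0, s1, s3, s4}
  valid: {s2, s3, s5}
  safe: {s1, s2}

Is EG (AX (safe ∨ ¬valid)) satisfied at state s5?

No

Sat(¬valid) = {s0, s1, s4}
Sat(safe ∨ ¬valid) = {s0, s1, s2, s4}
Sat(AX (safe ∨ ¬valid)) = {s : every successor in {s0, s1, s2, s4}} = {s0, s2, s3, s5}
EG (AX (safe ∨ ¬valid)): greatest fixpoint, start Z0 = {s0, s2, s3, s5}, keep only states in Sat with some successor in Z. Z1 = {s0, s2, s3}; fixed.
Sat(EG (AX (safe ∨ ¬valid))) = {s0, s2, s3}
s5 ∉ Sat(EG (AX (safe ∨ ¬valid))) = {s0, s2, s3}, so the formula does not hold at s5.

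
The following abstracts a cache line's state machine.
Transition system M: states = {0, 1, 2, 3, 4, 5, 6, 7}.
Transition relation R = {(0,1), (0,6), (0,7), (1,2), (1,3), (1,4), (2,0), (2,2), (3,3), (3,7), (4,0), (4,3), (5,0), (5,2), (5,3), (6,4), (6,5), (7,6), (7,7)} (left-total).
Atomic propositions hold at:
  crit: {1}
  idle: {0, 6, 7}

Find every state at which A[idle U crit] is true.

{1}

A[idle U crit]: least fixpoint, start Z0 = Sat(crit) = {1}, add states in Sat(idle) with every successor in Z. Already a fixed point.
Sat(A[idle U crit]) = {1}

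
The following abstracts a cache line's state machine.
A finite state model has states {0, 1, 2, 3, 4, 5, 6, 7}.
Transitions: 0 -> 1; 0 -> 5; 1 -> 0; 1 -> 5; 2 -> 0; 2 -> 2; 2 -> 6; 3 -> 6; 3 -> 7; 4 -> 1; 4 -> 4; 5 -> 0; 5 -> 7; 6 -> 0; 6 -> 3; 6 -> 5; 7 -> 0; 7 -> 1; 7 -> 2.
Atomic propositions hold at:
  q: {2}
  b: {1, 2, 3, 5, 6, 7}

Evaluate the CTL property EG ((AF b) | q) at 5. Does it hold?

AF b: least fixpoint, start Z0 = {1, 2, 3, 5, 6, 7}, add states with every successor in Z. Z1 = {0, 1, 2, 3, 5, 6, 7}; fixed.
Sat(AF b) = {0, 1, 2, 3, 5, 6, 7}
Sat((AF b) | q) = {0, 1, 2, 3, 5, 6, 7}
EG ((AF b) | q): greatest fixpoint, start Z0 = {0, 1, 2, 3, 5, 6, 7}, keep only states in Sat with some successor in Z. Already a fixed point.
Sat(EG ((AF b) | q)) = {0, 1, 2, 3, 5, 6, 7}
5 ∈ Sat(EG ((AF b) | q)) = {0, 1, 2, 3, 5, 6, 7}, so the formula holds at 5.

Yes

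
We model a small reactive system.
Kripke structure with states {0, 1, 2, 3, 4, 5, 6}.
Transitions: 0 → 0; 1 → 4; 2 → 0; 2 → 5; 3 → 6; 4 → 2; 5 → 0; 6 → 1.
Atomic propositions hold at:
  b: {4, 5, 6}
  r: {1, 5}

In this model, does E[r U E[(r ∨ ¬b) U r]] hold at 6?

No

Sat(¬b) = {0, 1, 2, 3}
Sat(r ∨ ¬b) = {0, 1, 2, 3, 5}
E[(r ∨ ¬b) U r]: least fixpoint, start Z0 = Sat(r) = {1, 5}, add states in Sat(r ∨ ¬b) with some successor in Z. Z1 = {1, 2, 5}; fixed.
Sat(E[(r ∨ ¬b) U r]) = {1, 2, 5}
E[r U E[(r ∨ ¬b) U r]]: least fixpoint, start Z0 = Sat(E[(r ∨ ¬b) U r]) = {1, 2, 5}, add states in Sat(r) with some successor in Z. Already a fixed point.
Sat(E[r U E[(r ∨ ¬b) U r]]) = {1, 2, 5}
6 ∉ Sat(E[r U E[(r ∨ ¬b) U r]]) = {1, 2, 5}, so the formula does not hold at 6.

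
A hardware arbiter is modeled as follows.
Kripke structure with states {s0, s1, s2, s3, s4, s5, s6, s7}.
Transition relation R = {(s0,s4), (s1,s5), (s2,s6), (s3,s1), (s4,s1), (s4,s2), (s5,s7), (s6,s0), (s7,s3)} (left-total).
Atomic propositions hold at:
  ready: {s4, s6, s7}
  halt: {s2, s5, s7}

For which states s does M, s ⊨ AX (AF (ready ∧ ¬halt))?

Sat(¬halt) = {s0, s1, s3, s4, s6}
Sat(ready ∧ ¬halt) = {s4, s6}
AF (ready ∧ ¬halt): least fixpoint, start Z0 = {s4, s6}, add states with every successor in Z. Z1 = {s0, s2, s4, s6}; fixed.
Sat(AF (ready ∧ ¬halt)) = {s0, s2, s4, s6}
Sat(AX (AF (ready ∧ ¬halt))) = {s : every successor in {s0, s2, s4, s6}} = {s0, s2, s6}

{s0, s2, s6}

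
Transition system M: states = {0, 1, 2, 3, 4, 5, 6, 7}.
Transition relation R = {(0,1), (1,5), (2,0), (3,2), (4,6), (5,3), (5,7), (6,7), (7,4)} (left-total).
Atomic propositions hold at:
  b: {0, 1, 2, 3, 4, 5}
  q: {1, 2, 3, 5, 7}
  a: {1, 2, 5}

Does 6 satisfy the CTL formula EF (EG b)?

EG b: greatest fixpoint, start Z0 = {0, 1, 2, 3, 4, 5}, keep only states in Sat with some successor in Z. Z1 = {0, 1, 2, 3, 5}; fixed.
Sat(EG b) = {0, 1, 2, 3, 5}
EF (EG b): least fixpoint, start Z0 = {0, 1, 2, 3, 5}, add states with some successor in Z. Already a fixed point.
Sat(EF (EG b)) = {0, 1, 2, 3, 5}
6 ∉ Sat(EF (EG b)) = {0, 1, 2, 3, 5}, so the formula does not hold at 6.

No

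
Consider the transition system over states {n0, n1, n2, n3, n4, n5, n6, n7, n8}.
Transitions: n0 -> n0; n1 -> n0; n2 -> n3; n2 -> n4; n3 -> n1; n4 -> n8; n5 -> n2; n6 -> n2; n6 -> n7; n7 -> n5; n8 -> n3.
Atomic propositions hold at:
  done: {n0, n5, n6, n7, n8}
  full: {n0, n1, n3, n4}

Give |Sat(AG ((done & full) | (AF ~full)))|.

1

Sat(done & full) = {n0}
Sat(~full) = {n2, n5, n6, n7, n8}
AF ~full: least fixpoint, start Z0 = {n2, n5, n6, n7, n8}, add states with every successor in Z. Z1 = {n2, n4, n5, n6, n7, n8}; fixed.
Sat(AF ~full) = {n2, n4, n5, n6, n7, n8}
Sat((done & full) | (AF ~full)) = {n0, n2, n4, n5, n6, n7, n8}
AG ((done & full) | (AF ~full)): greatest fixpoint, start Z0 = {n0, n2, n4, n5, n6, n7, n8}, keep only states in Sat with every successor in Z. Z1 = {n0, n4, n5, n6, n7}; Z2 = {n0, n7}; Z3 = {n0}; fixed.
Sat(AG ((done & full) | (AF ~full))) = {n0}
|Sat(AG ((done & full) | (AF ~full)))| = |{n0}| = 1.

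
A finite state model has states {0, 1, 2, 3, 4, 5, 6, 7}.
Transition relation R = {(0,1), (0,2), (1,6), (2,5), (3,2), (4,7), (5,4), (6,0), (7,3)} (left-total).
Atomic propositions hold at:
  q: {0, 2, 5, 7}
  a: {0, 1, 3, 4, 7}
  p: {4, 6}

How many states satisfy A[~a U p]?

4

Sat(~a) = {2, 5, 6}
A[~a U p]: least fixpoint, start Z0 = Sat(p) = {4, 6}, add states in Sat(~a) with every successor in Z. Z1 = {4, 5, 6}; Z2 = {2, 4, 5, 6}; fixed.
Sat(A[~a U p]) = {2, 4, 5, 6}
|Sat(A[~a U p])| = |{2, 4, 5, 6}| = 4.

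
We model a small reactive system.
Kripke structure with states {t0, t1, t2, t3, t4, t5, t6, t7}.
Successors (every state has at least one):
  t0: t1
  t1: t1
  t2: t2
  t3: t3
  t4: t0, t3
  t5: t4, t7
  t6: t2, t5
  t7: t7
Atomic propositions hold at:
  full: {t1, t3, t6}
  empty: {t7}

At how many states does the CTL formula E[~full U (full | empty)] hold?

7

Sat(~full) = {t0, t2, t4, t5, t7}
Sat(full | empty) = {t1, t3, t6, t7}
E[~full U (full | empty)]: least fixpoint, start Z0 = Sat((full | empty)) = {t1, t3, t6, t7}, add states in Sat(~full) with some successor in Z. Z1 = {t0, t1, t3, t4, t5, t6, t7}; fixed.
Sat(E[~full U (full | empty)]) = {t0, t1, t3, t4, t5, t6, t7}
|Sat(E[~full U (full | empty)])| = |{t0, t1, t3, t4, t5, t6, t7}| = 7.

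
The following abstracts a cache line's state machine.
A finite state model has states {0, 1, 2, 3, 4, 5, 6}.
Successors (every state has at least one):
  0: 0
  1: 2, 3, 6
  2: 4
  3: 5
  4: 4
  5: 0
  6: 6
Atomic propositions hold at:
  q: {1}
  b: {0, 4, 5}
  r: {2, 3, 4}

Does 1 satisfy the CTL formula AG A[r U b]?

No

A[r U b]: least fixpoint, start Z0 = Sat(b) = {0, 4, 5}, add states in Sat(r) with every successor in Z. Z1 = {0, 2, 3, 4, 5}; fixed.
Sat(A[r U b]) = {0, 2, 3, 4, 5}
AG A[r U b]: greatest fixpoint, start Z0 = {0, 2, 3, 4, 5}, keep only states in Sat with every successor in Z. Already a fixed point.
Sat(AG A[r U b]) = {0, 2, 3, 4, 5}
1 ∉ Sat(AG A[r U b]) = {0, 2, 3, 4, 5}, so the formula does not hold at 1.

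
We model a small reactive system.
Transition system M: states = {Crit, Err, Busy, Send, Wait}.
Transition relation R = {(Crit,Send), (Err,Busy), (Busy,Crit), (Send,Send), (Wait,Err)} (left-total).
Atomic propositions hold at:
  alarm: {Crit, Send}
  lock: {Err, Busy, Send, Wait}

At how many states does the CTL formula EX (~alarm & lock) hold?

2

Sat(~alarm) = {Err, Busy, Wait}
Sat(~alarm & lock) = {Err, Busy, Wait}
Sat(EX (~alarm & lock)) = {s : some successor in {Err, Busy, Wait}} = {Err, Wait}
|Sat(EX (~alarm & lock))| = |{Err, Wait}| = 2.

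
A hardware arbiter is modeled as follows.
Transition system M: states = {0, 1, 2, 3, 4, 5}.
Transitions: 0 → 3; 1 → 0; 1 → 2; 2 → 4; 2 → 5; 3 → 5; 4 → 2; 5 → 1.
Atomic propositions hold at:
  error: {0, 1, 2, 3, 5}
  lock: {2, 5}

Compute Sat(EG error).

{0, 1, 2, 3, 5}

EG error: greatest fixpoint, start Z0 = {0, 1, 2, 3, 5}, keep only states in Sat with some successor in Z. Already a fixed point.
Sat(EG error) = {0, 1, 2, 3, 5}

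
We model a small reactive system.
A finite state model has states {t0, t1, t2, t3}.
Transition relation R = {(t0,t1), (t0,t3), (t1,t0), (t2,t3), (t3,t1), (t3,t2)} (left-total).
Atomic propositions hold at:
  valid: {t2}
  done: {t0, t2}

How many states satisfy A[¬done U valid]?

Sat(¬done) = {t1, t3}
A[¬done U valid]: least fixpoint, start Z0 = Sat(valid) = {t2}, add states in Sat(¬done) with every successor in Z. Already a fixed point.
Sat(A[¬done U valid]) = {t2}
|Sat(A[¬done U valid])| = |{t2}| = 1.

1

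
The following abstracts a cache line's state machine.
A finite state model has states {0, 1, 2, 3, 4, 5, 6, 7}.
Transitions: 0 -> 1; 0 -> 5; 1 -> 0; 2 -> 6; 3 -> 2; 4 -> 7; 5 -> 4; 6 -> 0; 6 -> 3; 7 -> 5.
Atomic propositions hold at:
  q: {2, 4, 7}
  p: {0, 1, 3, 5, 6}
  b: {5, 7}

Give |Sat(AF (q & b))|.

Sat(q & b) = {7}
AF (q & b): least fixpoint, start Z0 = {7}, add states with every successor in Z. Z1 = {4, 7}; Z2 = {4, 5, 7}; fixed.
Sat(AF (q & b)) = {4, 5, 7}
|Sat(AF (q & b))| = |{4, 5, 7}| = 3.

3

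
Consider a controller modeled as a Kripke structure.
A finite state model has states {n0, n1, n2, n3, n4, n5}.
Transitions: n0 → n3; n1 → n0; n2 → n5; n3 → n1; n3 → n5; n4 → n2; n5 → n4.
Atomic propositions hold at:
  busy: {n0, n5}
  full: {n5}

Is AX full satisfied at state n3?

Sat(AX full) = {s : every successor in {n5}} = {n2}
n3 ∉ Sat(AX full) = {n2}, so the formula does not hold at n3.

No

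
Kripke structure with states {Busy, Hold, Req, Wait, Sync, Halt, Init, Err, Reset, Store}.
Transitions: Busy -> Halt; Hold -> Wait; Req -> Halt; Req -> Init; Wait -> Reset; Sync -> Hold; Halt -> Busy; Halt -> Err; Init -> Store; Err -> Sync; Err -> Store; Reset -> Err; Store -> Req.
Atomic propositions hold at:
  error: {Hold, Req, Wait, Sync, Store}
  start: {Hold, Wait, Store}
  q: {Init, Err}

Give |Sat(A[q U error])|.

7

A[q U error]: least fixpoint, start Z0 = Sat(error) = {Hold, Req, Wait, Sync, Store}, add states in Sat(q) with every successor in Z. Z1 = {Hold, Req, Wait, Sync, Init, Err, Store}; fixed.
Sat(A[q U error]) = {Hold, Req, Wait, Sync, Init, Err, Store}
|Sat(A[q U error])| = |{Hold, Req, Wait, Sync, Init, Err, Store}| = 7.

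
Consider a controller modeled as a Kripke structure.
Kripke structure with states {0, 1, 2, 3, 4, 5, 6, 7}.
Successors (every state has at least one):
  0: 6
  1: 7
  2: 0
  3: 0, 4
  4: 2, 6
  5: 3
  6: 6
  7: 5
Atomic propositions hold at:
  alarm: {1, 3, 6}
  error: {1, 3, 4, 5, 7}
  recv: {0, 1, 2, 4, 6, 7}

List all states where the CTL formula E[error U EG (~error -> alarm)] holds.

Sat(~error) = {0, 2, 6}
Sat(~error -> alarm) = {1, 3, 4, 5, 6, 7}
EG (~error -> alarm): greatest fixpoint, start Z0 = {1, 3, 4, 5, 6, 7}, keep only states in Sat with some successor in Z. Already a fixed point.
Sat(EG (~error -> alarm)) = {1, 3, 4, 5, 6, 7}
E[error U EG (~error -> alarm)]: least fixpoint, start Z0 = Sat(EG (~error -> alarm)) = {1, 3, 4, 5, 6, 7}, add states in Sat(error) with some successor in Z. Already a fixed point.
Sat(E[error U EG (~error -> alarm)]) = {1, 3, 4, 5, 6, 7}

{1, 3, 4, 5, 6, 7}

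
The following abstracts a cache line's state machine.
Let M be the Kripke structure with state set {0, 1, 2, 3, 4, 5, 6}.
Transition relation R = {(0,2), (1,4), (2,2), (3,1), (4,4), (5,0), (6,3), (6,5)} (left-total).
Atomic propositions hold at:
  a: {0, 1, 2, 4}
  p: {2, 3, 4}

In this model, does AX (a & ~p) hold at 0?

No

Sat(~p) = {0, 1, 5, 6}
Sat(a & ~p) = {0, 1}
Sat(AX (a & ~p)) = {s : every successor in {0, 1}} = {3, 5}
0 ∉ Sat(AX (a & ~p)) = {3, 5}, so the formula does not hold at 0.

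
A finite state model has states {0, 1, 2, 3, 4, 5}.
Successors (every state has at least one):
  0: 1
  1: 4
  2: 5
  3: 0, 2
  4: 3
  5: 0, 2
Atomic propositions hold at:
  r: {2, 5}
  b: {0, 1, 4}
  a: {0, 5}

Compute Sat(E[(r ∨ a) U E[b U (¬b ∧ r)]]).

{2, 5}

Sat(r ∨ a) = {0, 2, 5}
Sat(¬b) = {2, 3, 5}
Sat(¬b ∧ r) = {2, 5}
E[b U (¬b ∧ r)]: least fixpoint, start Z0 = Sat((¬b ∧ r)) = {2, 5}, add states in Sat(b) with some successor in Z. Already a fixed point.
Sat(E[b U (¬b ∧ r)]) = {2, 5}
E[(r ∨ a) U E[b U (¬b ∧ r)]]: least fixpoint, start Z0 = Sat(E[b U (¬b ∧ r)]) = {2, 5}, add states in Sat(r ∨ a) with some successor in Z. Already a fixed point.
Sat(E[(r ∨ a) U E[b U (¬b ∧ r)]]) = {2, 5}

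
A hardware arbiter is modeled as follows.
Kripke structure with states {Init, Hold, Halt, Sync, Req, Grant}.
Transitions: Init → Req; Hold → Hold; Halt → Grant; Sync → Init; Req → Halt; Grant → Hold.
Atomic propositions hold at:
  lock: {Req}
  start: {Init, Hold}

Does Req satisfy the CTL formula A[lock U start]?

No

A[lock U start]: least fixpoint, start Z0 = Sat(start) = {Init, Hold}, add states in Sat(lock) with every successor in Z. Already a fixed point.
Sat(A[lock U start]) = {Init, Hold}
Req ∉ Sat(A[lock U start]) = {Init, Hold}, so the formula does not hold at Req.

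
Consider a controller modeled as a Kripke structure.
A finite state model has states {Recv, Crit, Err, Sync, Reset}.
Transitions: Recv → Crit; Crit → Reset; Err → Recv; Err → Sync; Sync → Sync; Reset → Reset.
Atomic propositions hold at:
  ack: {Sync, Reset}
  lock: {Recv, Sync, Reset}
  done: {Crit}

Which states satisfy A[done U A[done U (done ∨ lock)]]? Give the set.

Sat(done ∨ lock) = {Recv, Crit, Sync, Reset}
A[done U (done ∨ lock)]: least fixpoint, start Z0 = Sat((done ∨ lock)) = {Recv, Crit, Sync, Reset}, add states in Sat(done) with every successor in Z. Already a fixed point.
Sat(A[done U (done ∨ lock)]) = {Recv, Crit, Sync, Reset}
A[done U A[done U (done ∨ lock)]]: least fixpoint, start Z0 = Sat(A[done U (done ∨ lock)]) = {Recv, Crit, Sync, Reset}, add states in Sat(done) with every successor in Z. Already a fixed point.
Sat(A[done U A[done U (done ∨ lock)]]) = {Recv, Crit, Sync, Reset}

{Recv, Crit, Sync, Reset}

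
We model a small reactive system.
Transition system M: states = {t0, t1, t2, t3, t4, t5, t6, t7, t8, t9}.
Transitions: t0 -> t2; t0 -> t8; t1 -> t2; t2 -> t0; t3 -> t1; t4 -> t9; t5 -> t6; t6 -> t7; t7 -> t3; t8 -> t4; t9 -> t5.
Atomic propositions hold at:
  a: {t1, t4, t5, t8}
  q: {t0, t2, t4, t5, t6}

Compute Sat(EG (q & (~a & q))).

{t0, t2}

Sat(~a) = {t0, t2, t3, t6, t7, t9}
Sat(~a & q) = {t0, t2, t6}
Sat(q & (~a & q)) = {t0, t2, t6}
EG (q & (~a & q)): greatest fixpoint, start Z0 = {t0, t2, t6}, keep only states in Sat with some successor in Z. Z1 = {t0, t2}; fixed.
Sat(EG (q & (~a & q))) = {t0, t2}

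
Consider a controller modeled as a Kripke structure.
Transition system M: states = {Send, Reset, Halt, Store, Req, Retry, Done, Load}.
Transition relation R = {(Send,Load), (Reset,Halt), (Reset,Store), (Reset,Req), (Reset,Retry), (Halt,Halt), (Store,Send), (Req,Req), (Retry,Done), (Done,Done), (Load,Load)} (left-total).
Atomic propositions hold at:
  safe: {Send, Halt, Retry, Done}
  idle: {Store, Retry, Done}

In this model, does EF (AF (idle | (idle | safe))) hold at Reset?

Yes

Sat(idle | safe) = {Send, Halt, Store, Retry, Done}
Sat(idle | (idle | safe)) = {Send, Halt, Store, Retry, Done}
AF (idle | (idle | safe)): least fixpoint, start Z0 = {Send, Halt, Store, Retry, Done}, add states with every successor in Z. Already a fixed point.
Sat(AF (idle | (idle | safe))) = {Send, Halt, Store, Retry, Done}
EF (AF (idle | (idle | safe))): least fixpoint, start Z0 = {Send, Halt, Store, Retry, Done}, add states with some successor in Z. Z1 = {Send, Reset, Halt, Store, Retry, Done}; fixed.
Sat(EF (AF (idle | (idle | safe)))) = {Send, Reset, Halt, Store, Retry, Done}
Reset ∈ Sat(EF (AF (idle | (idle | safe)))) = {Send, Reset, Halt, Store, Retry, Done}, so the formula holds at Reset.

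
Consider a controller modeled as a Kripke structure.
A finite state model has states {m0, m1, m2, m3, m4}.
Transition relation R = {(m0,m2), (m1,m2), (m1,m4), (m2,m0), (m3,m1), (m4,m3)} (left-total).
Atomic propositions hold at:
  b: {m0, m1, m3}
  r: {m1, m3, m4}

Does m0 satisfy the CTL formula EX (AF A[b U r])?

A[b U r]: least fixpoint, start Z0 = Sat(r) = {m1, m3, m4}, add states in Sat(b) with every successor in Z. Already a fixed point.
Sat(A[b U r]) = {m1, m3, m4}
AF A[b U r]: least fixpoint, start Z0 = {m1, m3, m4}, add states with every successor in Z. Already a fixed point.
Sat(AF A[b U r]) = {m1, m3, m4}
Sat(EX (AF A[b U r])) = {s : some successor in {m1, m3, m4}} = {m1, m3, m4}
m0 ∉ Sat(EX (AF A[b U r])) = {m1, m3, m4}, so the formula does not hold at m0.

No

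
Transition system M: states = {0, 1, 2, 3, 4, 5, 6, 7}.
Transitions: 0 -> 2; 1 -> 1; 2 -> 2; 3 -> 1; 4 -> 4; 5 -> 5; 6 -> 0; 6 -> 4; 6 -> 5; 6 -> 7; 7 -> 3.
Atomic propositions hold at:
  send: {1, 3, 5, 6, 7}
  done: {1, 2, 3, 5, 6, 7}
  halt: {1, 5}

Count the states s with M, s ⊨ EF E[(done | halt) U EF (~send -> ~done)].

Sat(done | halt) = {1, 2, 3, 5, 6, 7}
Sat(~send) = {0, 2, 4}
Sat(~done) = {0, 4}
Sat(~send -> ~done) = {0, 1, 3, 4, 5, 6, 7}
EF (~send -> ~done): least fixpoint, start Z0 = {0, 1, 3, 4, 5, 6, 7}, add states with some successor in Z. Already a fixed point.
Sat(EF (~send -> ~done)) = {0, 1, 3, 4, 5, 6, 7}
E[(done | halt) U EF (~send -> ~done)]: least fixpoint, start Z0 = Sat(EF (~send -> ~done)) = {0, 1, 3, 4, 5, 6, 7}, add states in Sat(done | halt) with some successor in Z. Already a fixed point.
Sat(E[(done | halt) U EF (~send -> ~done)]) = {0, 1, 3, 4, 5, 6, 7}
EF E[(done | halt) U EF (~send -> ~done)]: least fixpoint, start Z0 = {0, 1, 3, 4, 5, 6, 7}, add states with some successor in Z. Already a fixed point.
Sat(EF E[(done | halt) U EF (~send -> ~done)]) = {0, 1, 3, 4, 5, 6, 7}
|Sat(EF E[(done | halt) U EF (~send -> ~done)])| = |{0, 1, 3, 4, 5, 6, 7}| = 7.

7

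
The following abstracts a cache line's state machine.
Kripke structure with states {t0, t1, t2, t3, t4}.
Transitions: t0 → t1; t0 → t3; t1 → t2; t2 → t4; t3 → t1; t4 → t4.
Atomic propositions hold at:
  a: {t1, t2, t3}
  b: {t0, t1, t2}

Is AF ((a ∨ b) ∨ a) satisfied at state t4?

No

Sat(a ∨ b) = {t0, t1, t2, t3}
Sat((a ∨ b) ∨ a) = {t0, t1, t2, t3}
AF ((a ∨ b) ∨ a): least fixpoint, start Z0 = {t0, t1, t2, t3}, add states with every successor in Z. Already a fixed point.
Sat(AF ((a ∨ b) ∨ a)) = {t0, t1, t2, t3}
t4 ∉ Sat(AF ((a ∨ b) ∨ a)) = {t0, t1, t2, t3}, so the formula does not hold at t4.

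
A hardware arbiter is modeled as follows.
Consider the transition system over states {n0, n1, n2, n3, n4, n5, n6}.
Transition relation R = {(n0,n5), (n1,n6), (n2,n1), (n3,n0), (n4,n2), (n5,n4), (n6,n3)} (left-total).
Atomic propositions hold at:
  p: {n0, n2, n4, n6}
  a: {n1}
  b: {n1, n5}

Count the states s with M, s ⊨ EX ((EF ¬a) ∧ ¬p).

3

Sat(¬a) = {n0, n2, n3, n4, n5, n6}
EF ¬a: least fixpoint, start Z0 = {n0, n2, n3, n4, n5, n6}, add states with some successor in Z. Z1 = {n0, n1, n2, n3, n4, n5, n6}; fixed.
Sat(EF ¬a) = {n0, n1, n2, n3, n4, n5, n6}
Sat(¬p) = {n1, n3, n5}
Sat((EF ¬a) ∧ ¬p) = {n1, n3, n5}
Sat(EX ((EF ¬a) ∧ ¬p)) = {s : some successor in {n1, n3, n5}} = {n0, n2, n6}
|Sat(EX ((EF ¬a) ∧ ¬p))| = |{n0, n2, n6}| = 3.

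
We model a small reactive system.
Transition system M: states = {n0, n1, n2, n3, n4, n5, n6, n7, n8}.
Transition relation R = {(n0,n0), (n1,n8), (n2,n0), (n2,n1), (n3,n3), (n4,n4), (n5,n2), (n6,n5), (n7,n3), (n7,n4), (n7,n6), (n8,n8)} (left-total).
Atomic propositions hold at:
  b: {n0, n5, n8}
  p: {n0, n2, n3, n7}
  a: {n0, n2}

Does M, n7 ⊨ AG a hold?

No

AG a: greatest fixpoint, start Z0 = {n0, n2}, keep only states in Sat with every successor in Z. Z1 = {n0}; fixed.
Sat(AG a) = {n0}
n7 ∉ Sat(AG a) = {n0}, so the formula does not hold at n7.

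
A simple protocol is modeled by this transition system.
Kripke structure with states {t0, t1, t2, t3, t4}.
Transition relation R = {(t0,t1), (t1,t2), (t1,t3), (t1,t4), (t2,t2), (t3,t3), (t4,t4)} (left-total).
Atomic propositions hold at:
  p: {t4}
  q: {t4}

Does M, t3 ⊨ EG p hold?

No

EG p: greatest fixpoint, start Z0 = {t4}, keep only states in Sat with some successor in Z. Already a fixed point.
Sat(EG p) = {t4}
t3 ∉ Sat(EG p) = {t4}, so the formula does not hold at t3.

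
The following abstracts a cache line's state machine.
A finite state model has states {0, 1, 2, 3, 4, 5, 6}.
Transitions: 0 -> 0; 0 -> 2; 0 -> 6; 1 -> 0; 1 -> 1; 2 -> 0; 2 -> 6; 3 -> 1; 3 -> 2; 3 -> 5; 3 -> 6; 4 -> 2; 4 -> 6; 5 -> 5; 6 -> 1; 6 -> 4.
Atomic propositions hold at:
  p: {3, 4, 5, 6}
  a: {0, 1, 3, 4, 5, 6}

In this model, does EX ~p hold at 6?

Sat(~p) = {0, 1, 2}
Sat(EX ~p) = {s : some successor in {0, 1, 2}} = {0, 1, 2, 3, 4, 6}
6 ∈ Sat(EX ~p) = {0, 1, 2, 3, 4, 6}, so the formula holds at 6.

Yes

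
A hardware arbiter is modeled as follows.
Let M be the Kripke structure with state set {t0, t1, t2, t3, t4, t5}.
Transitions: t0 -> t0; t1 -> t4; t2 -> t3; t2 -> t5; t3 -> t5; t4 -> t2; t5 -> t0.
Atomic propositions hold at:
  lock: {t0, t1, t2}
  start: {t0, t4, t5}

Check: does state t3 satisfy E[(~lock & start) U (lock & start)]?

No

Sat(~lock) = {t3, t4, t5}
Sat(~lock & start) = {t4, t5}
Sat(lock & start) = {t0}
E[(~lock & start) U (lock & start)]: least fixpoint, start Z0 = Sat((lock & start)) = {t0}, add states in Sat(~lock & start) with some successor in Z. Z1 = {t0, t5}; fixed.
Sat(E[(~lock & start) U (lock & start)]) = {t0, t5}
t3 ∉ Sat(E[(~lock & start) U (lock & start)]) = {t0, t5}, so the formula does not hold at t3.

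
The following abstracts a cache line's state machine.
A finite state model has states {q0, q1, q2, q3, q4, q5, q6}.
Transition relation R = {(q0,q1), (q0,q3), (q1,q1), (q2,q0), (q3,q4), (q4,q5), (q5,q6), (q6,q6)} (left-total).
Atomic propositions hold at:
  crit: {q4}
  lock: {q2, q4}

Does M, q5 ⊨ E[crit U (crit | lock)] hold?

No

Sat(crit | lock) = {q2, q4}
E[crit U (crit | lock)]: least fixpoint, start Z0 = Sat((crit | lock)) = {q2, q4}, add states in Sat(crit) with some successor in Z. Already a fixed point.
Sat(E[crit U (crit | lock)]) = {q2, q4}
q5 ∉ Sat(E[crit U (crit | lock)]) = {q2, q4}, so the formula does not hold at q5.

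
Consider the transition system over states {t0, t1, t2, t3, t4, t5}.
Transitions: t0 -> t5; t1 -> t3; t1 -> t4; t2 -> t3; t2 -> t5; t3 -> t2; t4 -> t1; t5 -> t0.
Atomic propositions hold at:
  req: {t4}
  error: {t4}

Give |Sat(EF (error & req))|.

2

Sat(error & req) = {t4}
EF (error & req): least fixpoint, start Z0 = {t4}, add states with some successor in Z. Z1 = {t1, t4}; fixed.
Sat(EF (error & req)) = {t1, t4}
|Sat(EF (error & req))| = |{t1, t4}| = 2.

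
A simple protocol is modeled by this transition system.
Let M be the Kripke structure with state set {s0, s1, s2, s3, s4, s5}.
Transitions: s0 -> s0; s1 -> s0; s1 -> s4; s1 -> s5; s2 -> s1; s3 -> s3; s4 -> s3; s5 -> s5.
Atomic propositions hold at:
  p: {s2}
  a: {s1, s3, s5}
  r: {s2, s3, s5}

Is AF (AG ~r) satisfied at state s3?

Sat(~r) = {s0, s1, s4}
AG ~r: greatest fixpoint, start Z0 = {s0, s1, s4}, keep only states in Sat with every successor in Z. Z1 = {s0}; fixed.
Sat(AG ~r) = {s0}
AF (AG ~r): least fixpoint, start Z0 = {s0}, add states with every successor in Z. Already a fixed point.
Sat(AF (AG ~r)) = {s0}
s3 ∉ Sat(AF (AG ~r)) = {s0}, so the formula does not hold at s3.

No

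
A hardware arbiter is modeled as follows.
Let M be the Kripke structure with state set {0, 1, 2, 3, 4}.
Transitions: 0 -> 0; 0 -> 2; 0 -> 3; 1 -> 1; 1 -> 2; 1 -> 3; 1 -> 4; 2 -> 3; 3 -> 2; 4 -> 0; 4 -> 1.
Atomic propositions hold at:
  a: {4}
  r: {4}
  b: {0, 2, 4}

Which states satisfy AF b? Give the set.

{0, 2, 3, 4}

AF b: least fixpoint, start Z0 = {0, 2, 4}, add states with every successor in Z. Z1 = {0, 2, 3, 4}; fixed.
Sat(AF b) = {0, 2, 3, 4}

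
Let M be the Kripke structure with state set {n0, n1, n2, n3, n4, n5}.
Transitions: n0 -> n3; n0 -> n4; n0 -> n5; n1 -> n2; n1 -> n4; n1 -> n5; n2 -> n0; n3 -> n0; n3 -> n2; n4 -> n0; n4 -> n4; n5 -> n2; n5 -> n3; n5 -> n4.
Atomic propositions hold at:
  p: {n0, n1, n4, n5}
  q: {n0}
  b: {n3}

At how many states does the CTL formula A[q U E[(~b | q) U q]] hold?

Sat(~b) = {n0, n1, n2, n4, n5}
Sat(~b | q) = {n0, n1, n2, n4, n5}
E[(~b | q) U q]: least fixpoint, start Z0 = Sat(q) = {n0}, add states in Sat(~b | q) with some successor in Z. Z1 = {n0, n2, n4}; Z2 = {n0, n1, n2, n4, n5}; fixed.
Sat(E[(~b | q) U q]) = {n0, n1, n2, n4, n5}
A[q U E[(~b | q) U q]]: least fixpoint, start Z0 = Sat(E[(~b | q) U q]) = {n0, n1, n2, n4, n5}, add states in Sat(q) with every successor in Z. Already a fixed point.
Sat(A[q U E[(~b | q) U q]]) = {n0, n1, n2, n4, n5}
|Sat(A[q U E[(~b | q) U q]])| = |{n0, n1, n2, n4, n5}| = 5.

5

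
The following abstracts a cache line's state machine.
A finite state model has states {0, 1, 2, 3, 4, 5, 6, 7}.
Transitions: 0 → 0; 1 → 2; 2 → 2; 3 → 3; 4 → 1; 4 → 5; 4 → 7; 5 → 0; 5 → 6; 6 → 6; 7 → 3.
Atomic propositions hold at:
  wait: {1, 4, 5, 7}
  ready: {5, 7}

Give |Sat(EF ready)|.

3

EF ready: least fixpoint, start Z0 = {5, 7}, add states with some successor in Z. Z1 = {4, 5, 7}; fixed.
Sat(EF ready) = {4, 5, 7}
|Sat(EF ready)| = |{4, 5, 7}| = 3.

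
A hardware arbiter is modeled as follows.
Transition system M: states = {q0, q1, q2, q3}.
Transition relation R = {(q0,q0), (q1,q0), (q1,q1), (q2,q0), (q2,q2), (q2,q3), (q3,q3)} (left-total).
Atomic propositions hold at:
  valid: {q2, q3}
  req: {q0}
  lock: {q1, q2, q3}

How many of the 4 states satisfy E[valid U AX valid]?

Sat(AX valid) = {s : every successor in {q2, q3}} = {q3}
E[valid U AX valid]: least fixpoint, start Z0 = Sat(AX valid) = {q3}, add states in Sat(valid) with some successor in Z. Z1 = {q2, q3}; fixed.
Sat(E[valid U AX valid]) = {q2, q3}
|Sat(E[valid U AX valid])| = |{q2, q3}| = 2.

2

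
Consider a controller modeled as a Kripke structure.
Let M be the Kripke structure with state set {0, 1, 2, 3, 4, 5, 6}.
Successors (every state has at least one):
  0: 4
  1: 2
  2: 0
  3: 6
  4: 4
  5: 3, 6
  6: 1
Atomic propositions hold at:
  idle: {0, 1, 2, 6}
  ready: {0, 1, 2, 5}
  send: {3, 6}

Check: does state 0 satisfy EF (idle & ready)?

Yes

Sat(idle & ready) = {0, 1, 2}
EF (idle & ready): least fixpoint, start Z0 = {0, 1, 2}, add states with some successor in Z. Z1 = {0, 1, 2, 6}; Z2 = {0, 1, 2, 3, 5, 6}; fixed.
Sat(EF (idle & ready)) = {0, 1, 2, 3, 5, 6}
0 ∈ Sat(EF (idle & ready)) = {0, 1, 2, 3, 5, 6}, so the formula holds at 0.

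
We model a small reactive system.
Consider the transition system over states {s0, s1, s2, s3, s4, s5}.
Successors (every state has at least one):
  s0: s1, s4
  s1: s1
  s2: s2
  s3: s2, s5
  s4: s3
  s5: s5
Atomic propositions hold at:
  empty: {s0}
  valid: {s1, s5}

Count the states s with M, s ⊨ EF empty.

EF empty: least fixpoint, start Z0 = {s0}, add states with some successor in Z. Already a fixed point.
Sat(EF empty) = {s0}
|Sat(EF empty)| = |{s0}| = 1.

1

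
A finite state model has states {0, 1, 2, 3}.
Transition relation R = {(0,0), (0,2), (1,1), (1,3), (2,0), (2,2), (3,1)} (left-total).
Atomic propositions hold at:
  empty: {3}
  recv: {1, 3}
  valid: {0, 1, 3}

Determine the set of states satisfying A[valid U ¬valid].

{2}

Sat(¬valid) = {2}
A[valid U ¬valid]: least fixpoint, start Z0 = Sat(¬valid) = {2}, add states in Sat(valid) with every successor in Z. Already a fixed point.
Sat(A[valid U ¬valid]) = {2}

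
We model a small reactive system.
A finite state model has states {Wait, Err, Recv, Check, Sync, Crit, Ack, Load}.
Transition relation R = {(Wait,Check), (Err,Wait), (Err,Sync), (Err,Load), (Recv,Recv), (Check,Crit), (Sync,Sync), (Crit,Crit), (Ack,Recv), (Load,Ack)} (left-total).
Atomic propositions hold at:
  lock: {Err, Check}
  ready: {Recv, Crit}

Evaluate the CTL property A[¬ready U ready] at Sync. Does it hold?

No

Sat(¬ready) = {Wait, Err, Check, Sync, Ack, Load}
A[¬ready U ready]: least fixpoint, start Z0 = Sat(ready) = {Recv, Crit}, add states in Sat(¬ready) with every successor in Z. Z1 = {Recv, Check, Crit, Ack}; Z2 = {Wait, Recv, Check, Crit, Ack, Load}; fixed.
Sat(A[¬ready U ready]) = {Wait, Recv, Check, Crit, Ack, Load}
Sync ∉ Sat(A[¬ready U ready]) = {Wait, Recv, Check, Crit, Ack, Load}, so the formula does not hold at Sync.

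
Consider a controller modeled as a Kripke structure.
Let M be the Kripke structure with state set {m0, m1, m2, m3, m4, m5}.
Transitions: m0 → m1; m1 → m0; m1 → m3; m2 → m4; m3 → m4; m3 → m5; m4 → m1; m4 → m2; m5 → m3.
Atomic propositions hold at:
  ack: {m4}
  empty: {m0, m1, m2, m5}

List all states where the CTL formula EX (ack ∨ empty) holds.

{m0, m1, m2, m3, m4}

Sat(ack ∨ empty) = {m0, m1, m2, m4, m5}
Sat(EX (ack ∨ empty)) = {s : some successor in {m0, m1, m2, m4, m5}} = {m0, m1, m2, m3, m4}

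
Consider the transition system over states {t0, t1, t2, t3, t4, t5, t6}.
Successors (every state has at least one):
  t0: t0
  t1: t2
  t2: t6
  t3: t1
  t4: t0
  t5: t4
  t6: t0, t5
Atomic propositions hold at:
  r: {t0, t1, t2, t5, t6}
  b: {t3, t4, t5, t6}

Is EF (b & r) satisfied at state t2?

Sat(b & r) = {t5, t6}
EF (b & r): least fixpoint, start Z0 = {t5, t6}, add states with some successor in Z. Z1 = {t2, t5, t6}; Z2 = {t1, t2, t5, t6}; Z3 = {t1, t2, t3, t5, t6}; fixed.
Sat(EF (b & r)) = {t1, t2, t3, t5, t6}
t2 ∈ Sat(EF (b & r)) = {t1, t2, t3, t5, t6}, so the formula holds at t2.

Yes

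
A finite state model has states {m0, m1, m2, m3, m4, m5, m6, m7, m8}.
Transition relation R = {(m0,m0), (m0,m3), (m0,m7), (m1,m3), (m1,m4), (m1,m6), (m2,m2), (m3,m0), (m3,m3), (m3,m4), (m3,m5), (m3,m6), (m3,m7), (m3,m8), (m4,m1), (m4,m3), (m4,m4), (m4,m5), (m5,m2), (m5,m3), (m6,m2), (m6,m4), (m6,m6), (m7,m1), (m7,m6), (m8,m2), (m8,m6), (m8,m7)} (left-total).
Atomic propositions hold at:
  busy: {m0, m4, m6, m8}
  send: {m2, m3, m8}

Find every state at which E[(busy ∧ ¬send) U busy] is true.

{m0, m4, m6, m8}

Sat(¬send) = {m0, m1, m4, m5, m6, m7}
Sat(busy ∧ ¬send) = {m0, m4, m6}
E[(busy ∧ ¬send) U busy]: least fixpoint, start Z0 = Sat(busy) = {m0, m4, m6, m8}, add states in Sat(busy ∧ ¬send) with some successor in Z. Already a fixed point.
Sat(E[(busy ∧ ¬send) U busy]) = {m0, m4, m6, m8}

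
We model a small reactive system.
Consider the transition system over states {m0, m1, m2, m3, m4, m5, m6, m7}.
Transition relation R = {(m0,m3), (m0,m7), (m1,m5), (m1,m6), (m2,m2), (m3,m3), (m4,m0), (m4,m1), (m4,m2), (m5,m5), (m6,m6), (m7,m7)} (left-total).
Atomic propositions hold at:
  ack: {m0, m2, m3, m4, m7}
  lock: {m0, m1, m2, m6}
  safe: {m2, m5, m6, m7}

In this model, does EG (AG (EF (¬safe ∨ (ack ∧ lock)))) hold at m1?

Sat(¬safe) = {m0, m1, m3, m4}
Sat(ack ∧ lock) = {m0, m2}
Sat(¬safe ∨ (ack ∧ lock)) = {m0, m1, m2, m3, m4}
EF (¬safe ∨ (ack ∧ lock)): least fixpoint, start Z0 = {m0, m1, m2, m3, m4}, add states with some successor in Z. Already a fixed point.
Sat(EF (¬safe ∨ (ack ∧ lock))) = {m0, m1, m2, m3, m4}
AG (EF (¬safe ∨ (ack ∧ lock))): greatest fixpoint, start Z0 = {m0, m1, m2, m3, m4}, keep only states in Sat with every successor in Z. Z1 = {m2, m3, m4}; Z2 = {m2, m3}; fixed.
Sat(AG (EF (¬safe ∨ (ack ∧ lock)))) = {m2, m3}
EG (AG (EF (¬safe ∨ (ack ∧ lock)))): greatest fixpoint, start Z0 = {m2, m3}, keep only states in Sat with some successor in Z. Already a fixed point.
Sat(EG (AG (EF (¬safe ∨ (ack ∧ lock))))) = {m2, m3}
m1 ∉ Sat(EG (AG (EF (¬safe ∨ (ack ∧ lock))))) = {m2, m3}, so the formula does not hold at m1.

No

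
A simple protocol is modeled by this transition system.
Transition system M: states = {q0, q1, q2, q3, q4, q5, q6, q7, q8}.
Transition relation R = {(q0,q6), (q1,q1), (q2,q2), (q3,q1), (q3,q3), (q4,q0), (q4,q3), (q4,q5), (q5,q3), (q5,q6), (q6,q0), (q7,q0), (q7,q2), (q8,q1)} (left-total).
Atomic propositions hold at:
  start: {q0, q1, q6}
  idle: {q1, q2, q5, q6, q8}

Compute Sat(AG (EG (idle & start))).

Sat(idle & start) = {q1, q6}
EG (idle & start): greatest fixpoint, start Z0 = {q1, q6}, keep only states in Sat with some successor in Z. Z1 = {q1}; fixed.
Sat(EG (idle & start)) = {q1}
AG (EG (idle & start)): greatest fixpoint, start Z0 = {q1}, keep only states in Sat with every successor in Z. Already a fixed point.
Sat(AG (EG (idle & start))) = {q1}

{q1}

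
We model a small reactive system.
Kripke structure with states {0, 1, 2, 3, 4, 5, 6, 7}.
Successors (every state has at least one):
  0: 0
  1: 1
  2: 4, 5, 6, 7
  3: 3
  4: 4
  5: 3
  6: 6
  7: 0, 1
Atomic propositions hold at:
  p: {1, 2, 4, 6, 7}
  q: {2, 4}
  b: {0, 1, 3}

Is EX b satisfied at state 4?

Sat(EX b) = {s : some successor in {0, 1, 3}} = {0, 1, 3, 5, 7}
4 ∉ Sat(EX b) = {0, 1, 3, 5, 7}, so the formula does not hold at 4.

No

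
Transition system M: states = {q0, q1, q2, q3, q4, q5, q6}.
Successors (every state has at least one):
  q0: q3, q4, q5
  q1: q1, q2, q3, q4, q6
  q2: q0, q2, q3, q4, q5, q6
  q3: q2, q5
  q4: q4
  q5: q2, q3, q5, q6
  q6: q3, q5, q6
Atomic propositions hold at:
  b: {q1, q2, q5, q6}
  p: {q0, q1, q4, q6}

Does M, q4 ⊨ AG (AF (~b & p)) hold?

Sat(~b) = {q0, q3, q4}
Sat(~b & p) = {q0, q4}
AF (~b & p): least fixpoint, start Z0 = {q0, q4}, add states with every successor in Z. Already a fixed point.
Sat(AF (~b & p)) = {q0, q4}
AG (AF (~b & p)): greatest fixpoint, start Z0 = {q0, q4}, keep only states in Sat with every successor in Z. Z1 = {q4}; fixed.
Sat(AG (AF (~b & p))) = {q4}
q4 ∈ Sat(AG (AF (~b & p))) = {q4}, so the formula holds at q4.

Yes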